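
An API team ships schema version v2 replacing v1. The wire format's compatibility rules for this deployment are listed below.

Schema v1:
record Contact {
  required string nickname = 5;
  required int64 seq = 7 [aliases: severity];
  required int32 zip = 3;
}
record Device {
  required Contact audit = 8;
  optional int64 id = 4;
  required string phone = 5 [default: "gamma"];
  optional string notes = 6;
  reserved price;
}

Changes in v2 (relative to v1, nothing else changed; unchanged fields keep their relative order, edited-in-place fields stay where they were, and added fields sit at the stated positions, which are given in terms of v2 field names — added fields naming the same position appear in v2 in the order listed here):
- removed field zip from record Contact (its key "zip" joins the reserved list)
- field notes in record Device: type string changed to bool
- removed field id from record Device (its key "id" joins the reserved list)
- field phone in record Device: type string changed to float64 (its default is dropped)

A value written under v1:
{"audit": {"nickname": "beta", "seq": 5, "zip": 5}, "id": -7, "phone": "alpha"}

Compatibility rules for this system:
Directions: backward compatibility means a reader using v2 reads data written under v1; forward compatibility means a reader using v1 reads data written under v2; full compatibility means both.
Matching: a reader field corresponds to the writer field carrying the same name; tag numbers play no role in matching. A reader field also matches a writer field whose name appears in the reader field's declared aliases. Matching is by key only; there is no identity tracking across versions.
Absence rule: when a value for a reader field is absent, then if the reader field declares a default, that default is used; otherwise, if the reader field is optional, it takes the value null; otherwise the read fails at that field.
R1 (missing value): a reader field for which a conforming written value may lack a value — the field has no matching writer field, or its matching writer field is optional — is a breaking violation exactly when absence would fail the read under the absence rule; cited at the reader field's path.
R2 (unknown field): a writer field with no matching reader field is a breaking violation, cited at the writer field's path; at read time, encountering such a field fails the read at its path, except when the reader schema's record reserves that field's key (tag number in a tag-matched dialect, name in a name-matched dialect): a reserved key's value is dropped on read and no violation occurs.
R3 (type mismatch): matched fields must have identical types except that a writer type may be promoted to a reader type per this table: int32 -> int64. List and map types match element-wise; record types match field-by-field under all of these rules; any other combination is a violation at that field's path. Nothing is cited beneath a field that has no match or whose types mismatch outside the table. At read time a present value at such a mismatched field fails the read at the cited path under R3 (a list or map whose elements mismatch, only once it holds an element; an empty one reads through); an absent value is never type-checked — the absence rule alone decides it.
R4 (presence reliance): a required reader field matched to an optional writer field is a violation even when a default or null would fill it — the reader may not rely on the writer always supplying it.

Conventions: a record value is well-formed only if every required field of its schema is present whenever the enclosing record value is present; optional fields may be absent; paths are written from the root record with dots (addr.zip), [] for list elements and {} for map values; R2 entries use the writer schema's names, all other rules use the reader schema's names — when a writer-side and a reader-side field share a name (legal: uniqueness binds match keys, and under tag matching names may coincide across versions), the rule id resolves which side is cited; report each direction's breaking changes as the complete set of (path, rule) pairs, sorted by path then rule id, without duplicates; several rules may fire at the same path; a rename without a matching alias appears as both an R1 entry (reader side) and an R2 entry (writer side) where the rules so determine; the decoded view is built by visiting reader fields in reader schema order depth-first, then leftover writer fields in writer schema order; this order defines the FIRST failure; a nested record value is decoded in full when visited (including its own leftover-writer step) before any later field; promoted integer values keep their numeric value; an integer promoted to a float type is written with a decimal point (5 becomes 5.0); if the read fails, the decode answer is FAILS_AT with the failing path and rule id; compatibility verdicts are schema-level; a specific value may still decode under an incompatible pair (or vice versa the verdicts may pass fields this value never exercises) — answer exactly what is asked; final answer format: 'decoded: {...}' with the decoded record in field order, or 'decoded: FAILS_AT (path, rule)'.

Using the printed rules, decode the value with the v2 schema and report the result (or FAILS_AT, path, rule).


each type pair in Device: writer, then reader
migrating the Device value to v2:
  audit.nickname := "beta"
  audit.seq := 5
  writer audit.zip: reserved -> dropped
  read fails at phone under R3
  => FAILS_AT (phone, R3)
ruling out the remaining Device differences:
  removed field zip from record Contact (its key "zip" joins the reserved list) -> affects the rule determinations only; this particular Device value decodes identically
  field notes in record Device: type string changed to bool -> affects the rule determinations only; this particular Device value decodes identically
  removed field id from record Device (its key "id" joins the reserved list) -> inert under this dialect — no rule fires on Device and the result does not move

decoded: FAILS_AT (phone, R3)


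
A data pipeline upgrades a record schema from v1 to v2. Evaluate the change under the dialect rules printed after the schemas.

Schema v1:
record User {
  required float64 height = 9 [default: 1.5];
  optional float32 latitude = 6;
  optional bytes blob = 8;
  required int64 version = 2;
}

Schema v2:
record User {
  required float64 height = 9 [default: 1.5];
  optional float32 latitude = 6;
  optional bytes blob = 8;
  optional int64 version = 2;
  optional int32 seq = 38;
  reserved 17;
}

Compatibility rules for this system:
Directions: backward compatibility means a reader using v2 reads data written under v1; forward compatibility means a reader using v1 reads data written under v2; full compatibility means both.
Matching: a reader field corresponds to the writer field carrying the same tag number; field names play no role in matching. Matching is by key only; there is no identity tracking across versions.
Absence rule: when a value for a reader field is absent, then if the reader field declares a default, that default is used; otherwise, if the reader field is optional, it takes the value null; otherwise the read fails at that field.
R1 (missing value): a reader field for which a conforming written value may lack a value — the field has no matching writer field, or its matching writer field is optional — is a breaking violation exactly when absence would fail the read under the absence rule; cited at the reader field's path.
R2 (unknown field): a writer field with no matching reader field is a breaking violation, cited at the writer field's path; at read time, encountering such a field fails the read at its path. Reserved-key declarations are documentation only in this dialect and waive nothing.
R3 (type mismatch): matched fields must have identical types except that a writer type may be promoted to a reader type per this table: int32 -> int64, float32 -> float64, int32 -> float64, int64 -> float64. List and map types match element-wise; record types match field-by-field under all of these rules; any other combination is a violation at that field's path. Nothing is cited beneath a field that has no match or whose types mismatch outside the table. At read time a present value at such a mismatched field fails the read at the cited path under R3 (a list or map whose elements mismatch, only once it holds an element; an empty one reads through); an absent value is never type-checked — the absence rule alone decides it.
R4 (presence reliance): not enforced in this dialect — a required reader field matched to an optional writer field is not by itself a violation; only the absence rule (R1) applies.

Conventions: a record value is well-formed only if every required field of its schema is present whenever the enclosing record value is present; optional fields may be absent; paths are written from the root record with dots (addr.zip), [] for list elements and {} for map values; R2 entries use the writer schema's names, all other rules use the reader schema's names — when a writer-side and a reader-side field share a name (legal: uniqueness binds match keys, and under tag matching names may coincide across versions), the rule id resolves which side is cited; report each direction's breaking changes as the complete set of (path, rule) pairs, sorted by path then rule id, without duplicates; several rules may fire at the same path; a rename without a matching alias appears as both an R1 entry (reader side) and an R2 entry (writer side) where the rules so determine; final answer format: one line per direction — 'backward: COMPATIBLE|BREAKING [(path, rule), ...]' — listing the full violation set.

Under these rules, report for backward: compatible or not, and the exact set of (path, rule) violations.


each type pair in User: writer, then reader
backward on User — v2 reading data written by v1:
  height: float64 -> float64, writer required; from height
  latitude: float32 -> float32, writer optional; from latitude
  blob: bytes -> bytes, writer optional; from blob
  version: int64 -> int64, writer required; from version
  no writer field matches reader seq
  nothing fires on User: backward is COMPATIBLE
diffs on User not affecting the asked answer:
  added field seq to record User: optional int32, tag 38 (in v2 it sits last) -> matters only for User's forward compatibility — outside the asked direction
  field version in record User: required changed to optional -> matters only for User's forward compatibility — outside the asked direction

backward: COMPATIBLE []


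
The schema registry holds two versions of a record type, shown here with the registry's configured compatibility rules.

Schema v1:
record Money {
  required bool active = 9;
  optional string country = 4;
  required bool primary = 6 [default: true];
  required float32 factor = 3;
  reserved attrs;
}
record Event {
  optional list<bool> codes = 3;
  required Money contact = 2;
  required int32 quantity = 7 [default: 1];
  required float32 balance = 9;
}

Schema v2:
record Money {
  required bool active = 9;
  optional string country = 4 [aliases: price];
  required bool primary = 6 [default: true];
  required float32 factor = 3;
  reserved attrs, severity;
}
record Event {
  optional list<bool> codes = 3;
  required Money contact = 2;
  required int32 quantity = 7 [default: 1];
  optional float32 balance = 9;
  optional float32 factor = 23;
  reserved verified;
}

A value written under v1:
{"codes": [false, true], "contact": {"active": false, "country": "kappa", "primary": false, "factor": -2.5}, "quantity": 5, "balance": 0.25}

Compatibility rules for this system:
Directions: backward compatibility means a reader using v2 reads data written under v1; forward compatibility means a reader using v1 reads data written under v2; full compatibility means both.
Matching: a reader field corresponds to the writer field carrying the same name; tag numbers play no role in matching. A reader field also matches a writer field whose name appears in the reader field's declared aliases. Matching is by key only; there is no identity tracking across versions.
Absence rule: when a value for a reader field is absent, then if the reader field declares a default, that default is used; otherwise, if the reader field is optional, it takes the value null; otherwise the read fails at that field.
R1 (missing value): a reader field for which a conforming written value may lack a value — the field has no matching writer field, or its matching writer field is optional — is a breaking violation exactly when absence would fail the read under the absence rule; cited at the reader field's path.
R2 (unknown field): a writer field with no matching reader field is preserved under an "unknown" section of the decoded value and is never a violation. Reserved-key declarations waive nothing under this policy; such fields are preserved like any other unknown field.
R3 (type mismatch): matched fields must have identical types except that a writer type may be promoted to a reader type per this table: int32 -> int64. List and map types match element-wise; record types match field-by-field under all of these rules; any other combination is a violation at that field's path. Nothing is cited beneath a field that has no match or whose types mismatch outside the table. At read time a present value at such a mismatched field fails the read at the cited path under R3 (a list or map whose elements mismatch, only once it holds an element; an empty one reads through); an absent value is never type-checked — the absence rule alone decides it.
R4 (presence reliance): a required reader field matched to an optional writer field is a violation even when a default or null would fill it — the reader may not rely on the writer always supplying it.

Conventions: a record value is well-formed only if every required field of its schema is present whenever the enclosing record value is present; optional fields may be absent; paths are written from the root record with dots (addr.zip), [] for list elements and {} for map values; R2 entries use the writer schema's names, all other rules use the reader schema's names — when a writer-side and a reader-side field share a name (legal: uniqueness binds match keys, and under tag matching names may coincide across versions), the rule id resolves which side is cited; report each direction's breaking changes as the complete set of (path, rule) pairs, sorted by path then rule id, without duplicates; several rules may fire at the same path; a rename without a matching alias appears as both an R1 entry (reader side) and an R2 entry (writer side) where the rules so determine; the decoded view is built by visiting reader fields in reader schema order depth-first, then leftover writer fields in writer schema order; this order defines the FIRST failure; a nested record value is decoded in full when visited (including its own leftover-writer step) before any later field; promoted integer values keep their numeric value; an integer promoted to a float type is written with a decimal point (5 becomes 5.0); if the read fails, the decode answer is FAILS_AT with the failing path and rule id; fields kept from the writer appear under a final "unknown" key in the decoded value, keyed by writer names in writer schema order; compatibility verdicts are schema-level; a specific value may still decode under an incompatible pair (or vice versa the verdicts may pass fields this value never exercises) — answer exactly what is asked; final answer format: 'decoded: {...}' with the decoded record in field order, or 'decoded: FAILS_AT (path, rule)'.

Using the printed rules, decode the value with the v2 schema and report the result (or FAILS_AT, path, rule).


in Event below, arrows point writer -> reader
decode (reader v2):
  codes := [false, true]
  contact.active := false
  contact.country := "kappa"
  contact.primary := false
  contact.factor := -2.5
  quantity := 5
  balance := 0.25
  factor := null (absent, optional -> null)
  => decoded: {"codes": [false, true], "contact": {"active": false, "country": "kappa", "primary": false, "factor": -2.5}, "quantity": 5, "balance": 0.25, "factor": null}
the other Event changes do not affect what is asked:
  field balance in record Event: required changed to optional -> schema-level compatibility only; this Event value's decode is unchanged

decoded: {"codes": [false, true], "contact": {"active": false, "country": "kappa", "primary": false, "factor": -2.5}, "quantity": 5, "balance": 0.25, "factor": null}


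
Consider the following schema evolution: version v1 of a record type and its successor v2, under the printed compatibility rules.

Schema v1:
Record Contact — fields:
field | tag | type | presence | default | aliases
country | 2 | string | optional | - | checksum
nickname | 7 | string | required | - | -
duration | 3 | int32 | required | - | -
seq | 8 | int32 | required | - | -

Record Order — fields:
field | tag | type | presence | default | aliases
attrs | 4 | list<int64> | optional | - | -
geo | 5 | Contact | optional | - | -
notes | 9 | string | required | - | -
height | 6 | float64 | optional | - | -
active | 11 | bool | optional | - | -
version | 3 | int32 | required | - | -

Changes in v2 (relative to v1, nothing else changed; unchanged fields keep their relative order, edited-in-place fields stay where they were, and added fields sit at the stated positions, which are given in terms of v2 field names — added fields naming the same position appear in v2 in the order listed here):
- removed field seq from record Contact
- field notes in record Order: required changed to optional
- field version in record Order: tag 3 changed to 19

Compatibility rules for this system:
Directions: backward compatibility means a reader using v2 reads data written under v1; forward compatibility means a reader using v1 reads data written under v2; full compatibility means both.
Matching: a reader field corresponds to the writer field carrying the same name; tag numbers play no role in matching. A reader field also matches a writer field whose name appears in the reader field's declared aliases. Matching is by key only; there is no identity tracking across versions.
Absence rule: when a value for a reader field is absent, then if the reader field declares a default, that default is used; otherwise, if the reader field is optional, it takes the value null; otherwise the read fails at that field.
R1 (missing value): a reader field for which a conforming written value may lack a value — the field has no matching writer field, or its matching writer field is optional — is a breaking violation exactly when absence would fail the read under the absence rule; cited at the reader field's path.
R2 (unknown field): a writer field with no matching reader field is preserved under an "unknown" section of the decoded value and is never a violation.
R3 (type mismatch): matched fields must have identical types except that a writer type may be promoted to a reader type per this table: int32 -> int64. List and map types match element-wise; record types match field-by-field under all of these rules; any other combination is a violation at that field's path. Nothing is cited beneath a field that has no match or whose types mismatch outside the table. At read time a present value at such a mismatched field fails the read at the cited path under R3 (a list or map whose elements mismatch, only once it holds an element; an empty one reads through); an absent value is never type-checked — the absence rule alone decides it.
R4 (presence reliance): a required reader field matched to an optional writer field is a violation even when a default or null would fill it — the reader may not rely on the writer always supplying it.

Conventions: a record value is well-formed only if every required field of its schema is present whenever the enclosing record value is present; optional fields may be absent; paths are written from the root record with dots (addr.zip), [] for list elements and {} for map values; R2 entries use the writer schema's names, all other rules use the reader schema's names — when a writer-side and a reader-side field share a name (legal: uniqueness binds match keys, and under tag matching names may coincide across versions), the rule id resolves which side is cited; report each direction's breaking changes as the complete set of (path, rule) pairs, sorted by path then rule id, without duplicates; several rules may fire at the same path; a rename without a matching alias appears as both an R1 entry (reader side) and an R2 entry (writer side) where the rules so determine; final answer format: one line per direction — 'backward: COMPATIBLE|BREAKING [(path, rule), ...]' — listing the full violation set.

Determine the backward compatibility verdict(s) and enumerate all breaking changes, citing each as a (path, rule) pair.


backward: COMPATIBLE []

each type pair in Order: writer, then reader
backward for Order (reader v2, writer v1):
  attrs: paired with writer attrs (list<int64> -> list<int64>; writer optional)
  geo: paired with writer geo (Contact -> Contact; writer optional)
  notes: paired with writer notes (string -> string; writer required)
  height: paired with writer height (float64 -> float64; writer optional)
  active: paired with writer active (bool -> bool; writer optional)
  version: paired with writer version (int32 -> int32; writer required)
  geo.country: paired with writer geo.country (string -> string; writer optional)
  geo.nickname: paired with writer geo.nickname (string -> string; writer required)
  geo.duration: paired with writer geo.duration (int32 -> int32; writer required)
  leftover writer field: geo.seq
  => no violations; backward on Order: COMPATIBLE
checking off the Order differences that do not matter here:
  removed field seq from record Contact -> affects forward compatibility only, which is not asked
  field notes in record Order: required changed to optional -> affects forward compatibility only, which is not asked
  field version in record Order: tag 3 changed to 19 -> no rule fires on it in Order's dialect; the asked verdict holds


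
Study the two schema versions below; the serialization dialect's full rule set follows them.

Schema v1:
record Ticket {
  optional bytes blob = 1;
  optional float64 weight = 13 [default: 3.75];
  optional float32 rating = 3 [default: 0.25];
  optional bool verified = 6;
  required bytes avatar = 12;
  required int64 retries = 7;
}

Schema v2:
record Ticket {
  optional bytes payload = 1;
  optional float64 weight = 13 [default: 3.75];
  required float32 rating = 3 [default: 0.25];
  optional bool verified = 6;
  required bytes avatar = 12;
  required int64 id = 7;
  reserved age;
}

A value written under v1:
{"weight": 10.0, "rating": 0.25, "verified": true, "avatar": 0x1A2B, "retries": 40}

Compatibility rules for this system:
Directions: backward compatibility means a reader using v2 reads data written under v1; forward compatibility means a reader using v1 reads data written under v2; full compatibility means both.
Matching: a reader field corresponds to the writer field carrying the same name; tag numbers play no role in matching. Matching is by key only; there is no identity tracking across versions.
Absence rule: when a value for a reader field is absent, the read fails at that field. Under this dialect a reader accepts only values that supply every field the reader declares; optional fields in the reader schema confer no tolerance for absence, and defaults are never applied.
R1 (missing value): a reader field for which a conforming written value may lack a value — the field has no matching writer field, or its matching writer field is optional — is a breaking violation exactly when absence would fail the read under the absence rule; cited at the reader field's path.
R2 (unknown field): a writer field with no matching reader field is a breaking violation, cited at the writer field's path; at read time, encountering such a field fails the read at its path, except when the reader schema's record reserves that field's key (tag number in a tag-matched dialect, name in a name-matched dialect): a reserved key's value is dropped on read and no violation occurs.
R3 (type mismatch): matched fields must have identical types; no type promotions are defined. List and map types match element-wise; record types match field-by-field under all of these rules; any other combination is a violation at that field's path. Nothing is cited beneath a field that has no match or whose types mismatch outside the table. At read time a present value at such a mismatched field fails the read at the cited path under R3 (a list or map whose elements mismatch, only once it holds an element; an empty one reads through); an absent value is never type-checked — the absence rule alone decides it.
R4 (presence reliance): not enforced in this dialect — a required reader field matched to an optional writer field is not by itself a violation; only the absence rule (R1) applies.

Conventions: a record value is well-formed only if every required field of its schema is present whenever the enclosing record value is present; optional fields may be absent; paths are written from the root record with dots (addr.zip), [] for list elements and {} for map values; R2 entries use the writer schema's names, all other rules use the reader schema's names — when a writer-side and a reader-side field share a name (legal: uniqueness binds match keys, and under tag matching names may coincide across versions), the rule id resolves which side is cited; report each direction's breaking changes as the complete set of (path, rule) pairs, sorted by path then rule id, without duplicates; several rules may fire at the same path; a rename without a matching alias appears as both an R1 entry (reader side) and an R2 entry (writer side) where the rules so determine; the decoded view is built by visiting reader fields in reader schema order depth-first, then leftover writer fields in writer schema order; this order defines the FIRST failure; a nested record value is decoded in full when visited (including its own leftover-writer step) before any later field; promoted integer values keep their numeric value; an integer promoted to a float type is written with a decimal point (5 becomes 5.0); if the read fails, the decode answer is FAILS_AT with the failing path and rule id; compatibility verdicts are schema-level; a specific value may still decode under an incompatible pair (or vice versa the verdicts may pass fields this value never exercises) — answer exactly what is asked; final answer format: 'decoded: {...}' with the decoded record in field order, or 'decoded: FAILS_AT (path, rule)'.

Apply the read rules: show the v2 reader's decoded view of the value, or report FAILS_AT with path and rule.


decoded: FAILS_AT (payload, R1)

each type pair in Ticket: writer, then reader
migrating the Ticket value to v2:
  read fails at payload under R1 (no fill)
  => FAILS_AT (payload, R1)
remaining Ticket differences; none change what is asked:
  field rating in record Ticket: optional changed to required -> schema-level compatibility only; this Ticket value's decode is unchanged
  renamed field retries to id in record Ticket -> schema-level compatibility only; this Ticket value's decode is unchanged


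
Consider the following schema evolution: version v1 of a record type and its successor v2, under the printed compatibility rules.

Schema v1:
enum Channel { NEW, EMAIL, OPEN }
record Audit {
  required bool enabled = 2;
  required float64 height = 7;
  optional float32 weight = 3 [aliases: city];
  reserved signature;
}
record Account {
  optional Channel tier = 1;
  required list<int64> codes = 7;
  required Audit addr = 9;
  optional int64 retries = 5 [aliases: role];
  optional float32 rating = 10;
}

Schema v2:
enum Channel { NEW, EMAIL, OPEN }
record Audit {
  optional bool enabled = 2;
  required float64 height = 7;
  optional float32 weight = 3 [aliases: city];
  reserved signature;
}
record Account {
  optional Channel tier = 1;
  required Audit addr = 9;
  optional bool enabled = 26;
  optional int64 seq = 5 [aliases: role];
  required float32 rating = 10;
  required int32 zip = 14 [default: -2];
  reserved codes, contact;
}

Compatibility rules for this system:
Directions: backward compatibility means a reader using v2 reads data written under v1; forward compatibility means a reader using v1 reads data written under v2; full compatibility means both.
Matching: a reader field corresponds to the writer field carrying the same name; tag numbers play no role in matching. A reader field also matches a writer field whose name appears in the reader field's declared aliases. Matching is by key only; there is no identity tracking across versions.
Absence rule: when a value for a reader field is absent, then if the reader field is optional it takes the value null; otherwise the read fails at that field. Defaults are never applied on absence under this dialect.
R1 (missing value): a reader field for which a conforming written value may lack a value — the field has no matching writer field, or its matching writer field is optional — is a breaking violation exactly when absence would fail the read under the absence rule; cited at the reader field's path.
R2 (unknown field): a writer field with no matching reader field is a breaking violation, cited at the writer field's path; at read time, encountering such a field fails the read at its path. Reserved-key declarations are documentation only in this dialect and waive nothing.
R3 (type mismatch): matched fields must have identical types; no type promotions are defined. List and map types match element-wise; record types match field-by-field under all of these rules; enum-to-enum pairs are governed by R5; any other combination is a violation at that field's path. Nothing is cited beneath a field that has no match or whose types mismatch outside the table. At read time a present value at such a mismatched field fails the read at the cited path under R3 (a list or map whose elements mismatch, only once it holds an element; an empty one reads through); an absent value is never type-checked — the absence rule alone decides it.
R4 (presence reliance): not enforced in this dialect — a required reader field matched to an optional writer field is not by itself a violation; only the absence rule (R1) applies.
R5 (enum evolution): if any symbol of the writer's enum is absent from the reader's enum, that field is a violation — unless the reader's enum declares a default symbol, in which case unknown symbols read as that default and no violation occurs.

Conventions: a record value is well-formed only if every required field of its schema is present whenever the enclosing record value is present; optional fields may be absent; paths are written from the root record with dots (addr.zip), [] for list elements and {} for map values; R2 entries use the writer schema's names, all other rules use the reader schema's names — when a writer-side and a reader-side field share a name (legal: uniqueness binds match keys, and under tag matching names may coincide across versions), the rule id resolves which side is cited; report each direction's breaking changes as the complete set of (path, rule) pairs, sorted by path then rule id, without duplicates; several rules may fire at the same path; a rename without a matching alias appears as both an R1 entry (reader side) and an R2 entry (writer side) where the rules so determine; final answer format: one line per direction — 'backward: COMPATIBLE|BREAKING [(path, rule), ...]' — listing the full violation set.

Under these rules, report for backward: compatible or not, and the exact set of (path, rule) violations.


the writer's type comes first in each Account pair
backward analysis of Account with v2 as reader and v1 as writer:
  tier: paired with writer tier (Channel -> Channel; writer optional)
  addr: paired with writer addr (Audit -> Audit; writer required)
  enabled: no writer match
  seq: no writer match
  rating: paired with writer rating (float32 -> float32; writer optional)
  zip: no writer match
  leftover writer field: codes
  leftover writer field: retries
  addr.enabled: paired with writer addr.enabled (bool -> bool; writer required)
  addr.height: paired with writer addr.height (float64 -> float64; writer required)
  addr.weight: paired with writer addr.weight (float32 -> float32; writer optional)
  violation R2 at codes
  violation R1 at rating
  violation R2 at retries
  violation R1 at zip
  => backward: BREAKING (4)
the other Account changes do not affect what is asked:
  added field enabled to record Account: optional bool, tag 26 (in v2 it sits immediately before seq) -> its effect on Account is confined to the forward direction, not asked
  field enabled in record Audit: required changed to optional -> its effect on Account is confined to the forward direction, not asked

backward: BREAKING [(codes, R2), (rating, R1), (retries, R2), (zip, R1)]


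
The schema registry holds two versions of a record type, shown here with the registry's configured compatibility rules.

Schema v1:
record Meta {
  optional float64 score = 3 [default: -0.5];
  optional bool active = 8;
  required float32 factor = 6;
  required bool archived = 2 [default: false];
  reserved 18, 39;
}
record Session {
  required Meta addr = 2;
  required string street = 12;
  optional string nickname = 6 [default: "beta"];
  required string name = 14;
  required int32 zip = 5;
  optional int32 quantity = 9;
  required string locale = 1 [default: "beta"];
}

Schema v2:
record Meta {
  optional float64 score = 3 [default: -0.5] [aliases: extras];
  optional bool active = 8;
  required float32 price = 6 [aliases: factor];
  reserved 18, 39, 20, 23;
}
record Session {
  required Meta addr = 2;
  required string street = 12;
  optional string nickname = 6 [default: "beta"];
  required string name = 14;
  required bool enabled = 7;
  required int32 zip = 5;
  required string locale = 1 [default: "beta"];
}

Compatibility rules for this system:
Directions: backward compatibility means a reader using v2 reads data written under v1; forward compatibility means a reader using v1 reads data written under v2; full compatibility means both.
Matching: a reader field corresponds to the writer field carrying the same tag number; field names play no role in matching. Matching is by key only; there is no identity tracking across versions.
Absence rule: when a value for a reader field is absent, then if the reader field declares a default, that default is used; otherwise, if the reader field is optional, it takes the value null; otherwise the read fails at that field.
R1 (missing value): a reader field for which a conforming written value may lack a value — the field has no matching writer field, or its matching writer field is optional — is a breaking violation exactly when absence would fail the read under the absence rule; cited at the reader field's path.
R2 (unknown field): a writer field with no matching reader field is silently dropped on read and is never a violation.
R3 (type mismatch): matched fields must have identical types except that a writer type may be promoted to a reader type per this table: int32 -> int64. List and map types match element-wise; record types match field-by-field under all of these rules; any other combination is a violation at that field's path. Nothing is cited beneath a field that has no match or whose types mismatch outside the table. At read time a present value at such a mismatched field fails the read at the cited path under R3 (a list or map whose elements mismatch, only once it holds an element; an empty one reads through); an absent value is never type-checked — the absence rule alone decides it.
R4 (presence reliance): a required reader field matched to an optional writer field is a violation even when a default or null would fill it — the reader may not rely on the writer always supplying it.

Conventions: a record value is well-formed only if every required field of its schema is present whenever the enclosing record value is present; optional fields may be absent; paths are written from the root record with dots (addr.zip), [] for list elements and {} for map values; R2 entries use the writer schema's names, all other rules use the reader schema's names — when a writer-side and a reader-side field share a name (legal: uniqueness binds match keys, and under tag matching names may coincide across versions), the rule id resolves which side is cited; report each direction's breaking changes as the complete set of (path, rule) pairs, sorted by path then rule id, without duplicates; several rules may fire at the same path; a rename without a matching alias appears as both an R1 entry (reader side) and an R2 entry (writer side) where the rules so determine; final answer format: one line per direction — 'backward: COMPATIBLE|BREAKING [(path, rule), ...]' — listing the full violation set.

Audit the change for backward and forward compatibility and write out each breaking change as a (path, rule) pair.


backward: BREAKING [(enabled, R1)]; forward: COMPATIBLE []

arrows below run writer -> reader for Session
backward for Session (reader v2, writer v1):
  addr <- addr (Meta -> Meta, writer required)
  street <- street (string -> string, writer required)
  nickname <- nickname (string -> string, writer optional)
  name <- name (string -> string, writer required)
  enabled has no writer counterpart
  zip <- zip (int32 -> int32, writer required)
  locale <- locale (string -> string, writer required)
  writer field quantity has no reader counterpart
  addr.score <- addr.score (float64 -> float64, writer optional)
  addr.active <- addr.active (bool -> bool, writer optional)
  addr.price <- addr.factor (float32 -> float32, writer required)
  writer field addr.archived has no reader counterpart
  breaking: (enabled, R1)
  backward on Session therefore BREAKING (1)
forward for Session (reader v1, writer v2):
  addr <- addr (Meta -> Meta, writer required)
  street <- street (string -> string, writer required)
  nickname <- nickname (string -> string, writer optional)
  name <- name (string -> string, writer required)
  zip <- zip (int32 -> int32, writer required)
  quantity has no writer counterpart
  locale <- locale (string -> string, writer required)
  writer field enabled has no reader counterpart
  addr.score <- addr.score (float64 -> float64, writer optional)
  addr.active <- addr.active (bool -> bool, writer optional)
  addr.factor <- addr.price (float32 -> float32, writer required)
  addr.archived has no writer counterpart
  => no violations; forward on Session: COMPATIBLE


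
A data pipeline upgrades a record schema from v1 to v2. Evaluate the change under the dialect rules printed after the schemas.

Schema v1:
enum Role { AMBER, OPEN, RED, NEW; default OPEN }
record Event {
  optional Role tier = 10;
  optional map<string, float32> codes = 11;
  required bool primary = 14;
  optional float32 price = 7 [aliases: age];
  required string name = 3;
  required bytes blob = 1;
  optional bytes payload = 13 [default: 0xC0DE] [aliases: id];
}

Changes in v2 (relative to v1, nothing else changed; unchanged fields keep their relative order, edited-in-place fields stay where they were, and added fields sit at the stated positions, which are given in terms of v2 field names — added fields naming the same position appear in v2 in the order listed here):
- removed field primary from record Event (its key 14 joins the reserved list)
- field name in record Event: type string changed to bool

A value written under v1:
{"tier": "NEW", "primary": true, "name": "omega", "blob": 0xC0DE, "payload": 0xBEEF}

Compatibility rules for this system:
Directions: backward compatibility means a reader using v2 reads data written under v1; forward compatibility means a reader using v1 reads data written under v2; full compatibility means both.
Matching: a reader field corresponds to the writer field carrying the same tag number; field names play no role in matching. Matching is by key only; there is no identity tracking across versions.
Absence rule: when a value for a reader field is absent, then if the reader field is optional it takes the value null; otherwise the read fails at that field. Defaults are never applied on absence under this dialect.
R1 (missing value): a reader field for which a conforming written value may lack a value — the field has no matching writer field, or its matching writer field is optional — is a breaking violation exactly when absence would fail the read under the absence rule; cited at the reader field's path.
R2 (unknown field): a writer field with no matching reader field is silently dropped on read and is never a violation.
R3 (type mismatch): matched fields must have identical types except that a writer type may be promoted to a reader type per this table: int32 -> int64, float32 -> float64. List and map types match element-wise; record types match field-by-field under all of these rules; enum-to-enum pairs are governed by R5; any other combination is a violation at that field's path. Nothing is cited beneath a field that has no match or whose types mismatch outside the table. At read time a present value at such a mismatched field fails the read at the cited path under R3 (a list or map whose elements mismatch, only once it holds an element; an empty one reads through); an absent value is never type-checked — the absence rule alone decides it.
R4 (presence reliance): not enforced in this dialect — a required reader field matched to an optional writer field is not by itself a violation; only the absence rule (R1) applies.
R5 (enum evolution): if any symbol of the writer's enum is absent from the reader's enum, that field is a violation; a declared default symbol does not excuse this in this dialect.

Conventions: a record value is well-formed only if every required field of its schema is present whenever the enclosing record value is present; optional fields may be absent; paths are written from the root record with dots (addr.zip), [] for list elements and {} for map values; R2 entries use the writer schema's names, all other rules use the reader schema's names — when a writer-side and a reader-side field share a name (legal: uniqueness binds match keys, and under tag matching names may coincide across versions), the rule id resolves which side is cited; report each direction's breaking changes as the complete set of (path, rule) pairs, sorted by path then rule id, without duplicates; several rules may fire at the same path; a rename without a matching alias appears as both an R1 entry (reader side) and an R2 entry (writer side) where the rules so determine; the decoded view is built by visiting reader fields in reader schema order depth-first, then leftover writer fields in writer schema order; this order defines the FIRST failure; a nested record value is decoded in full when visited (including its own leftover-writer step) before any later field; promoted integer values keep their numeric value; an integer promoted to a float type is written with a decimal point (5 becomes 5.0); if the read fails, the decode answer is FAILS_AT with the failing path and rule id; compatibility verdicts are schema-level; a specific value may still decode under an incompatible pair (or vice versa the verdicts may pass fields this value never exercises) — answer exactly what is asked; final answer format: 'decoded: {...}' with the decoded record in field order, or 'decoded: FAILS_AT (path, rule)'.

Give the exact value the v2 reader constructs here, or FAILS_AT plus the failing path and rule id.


decoded: FAILS_AT (name, R3)

in Event below, arrows point writer -> reader
migrating the Event value to v2:
  tier := "NEW"
  codes := null (absent, optional -> null)
  price := null (absent, optional -> null)
  read fails at name under R3
  => FAILS_AT (name, R3)
checking off the Event differences that do not matter here:
  removed field primary from record Event (its key 14 joins the reserved list) -> changes Event's schema-level verdicts only — the decode of this value is the same
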